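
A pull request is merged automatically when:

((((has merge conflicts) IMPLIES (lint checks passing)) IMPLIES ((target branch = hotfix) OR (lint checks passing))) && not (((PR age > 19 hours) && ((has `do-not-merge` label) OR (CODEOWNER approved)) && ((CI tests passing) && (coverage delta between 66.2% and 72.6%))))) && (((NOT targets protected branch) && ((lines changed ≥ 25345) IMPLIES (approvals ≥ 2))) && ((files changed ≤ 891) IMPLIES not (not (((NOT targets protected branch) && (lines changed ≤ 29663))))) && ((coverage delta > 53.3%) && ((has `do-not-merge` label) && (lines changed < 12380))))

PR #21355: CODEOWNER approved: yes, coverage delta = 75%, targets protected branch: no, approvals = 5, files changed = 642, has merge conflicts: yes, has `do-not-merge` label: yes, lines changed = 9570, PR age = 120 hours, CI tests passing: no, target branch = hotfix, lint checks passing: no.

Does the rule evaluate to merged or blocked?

Atomic conditions:
  has merge conflicts: yes → true
  lint checks passing: no → false
  target branch = hotfix: hotfix == hotfix is true
  PR age > 19 hours: 120 > 19 is true
  has `do-not-merge` label: yes → true
  CODEOWNER approved: yes → true
  CI tests passing: no → false
  coverage delta between 66.2% and 72.6%: 75 in [66.2, 72.6] is false
  NOT targets protected branch: no → true
  lines changed ≥ 25345: 9570 ≥ 25345 is false
  approvals ≥ 2: 5 ≥ 2 is true
  files changed ≤ 891: 642 ≤ 891 is true
  lines changed ≤ 29663: 9570 ≤ 29663 is true
  coverage delta > 53.3%: 75 > 53.3 is true
  lines changed < 12380: 9570 < 12380 is true
Combine:
[1.1.1] true → false = false
[1.1.2] true OR false = true
[1.1] false → true (antecedent false ⇒ implication holds) = true
[1.2.1.2] true OR true = true
[1.2.1.3] false AND false = false
[1.2.1] true AND true AND false = false
[1.2] NOT false = true
[1] true AND true = true
[2.1.2] false → true (antecedent false ⇒ implication holds) = true
[2.1] true AND true = true
[2.2.2.1.1] true AND true = true
[2.2.2.1] NOT true = false
[2.2.2] NOT false = true
[2.2] true → true = true
[2.3.2] true AND true = true
[2.3] true AND true = true
[2] true AND true AND true = true
[root] true AND true = true
Overall: true → merged

Merged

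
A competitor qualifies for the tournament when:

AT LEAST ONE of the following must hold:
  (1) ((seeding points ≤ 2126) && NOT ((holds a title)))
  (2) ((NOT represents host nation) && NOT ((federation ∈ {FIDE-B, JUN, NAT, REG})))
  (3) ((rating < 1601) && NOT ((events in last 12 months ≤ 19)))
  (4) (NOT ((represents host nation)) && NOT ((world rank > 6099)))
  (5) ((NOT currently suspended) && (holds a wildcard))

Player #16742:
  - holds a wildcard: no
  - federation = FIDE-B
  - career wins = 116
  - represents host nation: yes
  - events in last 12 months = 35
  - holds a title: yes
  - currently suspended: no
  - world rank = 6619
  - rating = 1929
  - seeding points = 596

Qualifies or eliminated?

Atomic conditions:
  seeding points ≤ 2126: 596 ≤ 2126 is true
  holds a title: yes → true
  NOT represents host nation: yes → false
  federation ∈ {FIDE-B, JUN, NAT, REG}: FIDE-B is in the set → true
  rating < 1601: 1929 < 1601 is false
  events in last 12 months ≤ 19: 35 ≤ 19 is false
  represents host nation: yes → true
  world rank > 6099: 6619 > 6099 is true
  NOT currently suspended: no → true
  holds a wildcard: no → false
Combine:
[1.2] NOT true = false
[1] true AND false = false
[2.2] NOT true = false
[2] false AND false = false
[3.2] NOT false = true
[3] false AND true = false
[4.1] NOT true = false
[4.2] NOT true = false
[4] false AND false = false
[5] true AND false = false
[root] false OR false OR false OR false OR false = false
Overall: false → eliminated

Eliminated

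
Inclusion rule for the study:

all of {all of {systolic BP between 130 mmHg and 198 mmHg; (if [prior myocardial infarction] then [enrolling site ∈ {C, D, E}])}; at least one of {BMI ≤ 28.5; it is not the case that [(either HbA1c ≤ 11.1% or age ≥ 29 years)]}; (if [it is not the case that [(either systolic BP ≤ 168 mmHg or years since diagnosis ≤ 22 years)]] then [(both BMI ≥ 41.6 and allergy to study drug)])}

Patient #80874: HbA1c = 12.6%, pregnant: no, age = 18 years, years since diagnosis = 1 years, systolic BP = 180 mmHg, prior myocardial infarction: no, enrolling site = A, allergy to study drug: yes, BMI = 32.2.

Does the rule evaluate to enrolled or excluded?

Atomic conditions:
  systolic BP between 130 mmHg and 198 mmHg: 180 in [130, 198] is true
  prior myocardial infarction: no → false
  enrolling site ∈ {C, D, E}: A is not in the set → false
  BMI ≤ 28.5: 32.2 ≤ 28.5 is false
  HbA1c ≤ 11.1%: 12.6 ≤ 11.1 is false
  age ≥ 29 years: 18 ≥ 29 is false
  systolic BP ≤ 168 mmHg: 180 ≤ 168 is false
  years since diagnosis ≤ 22 years: 1 ≤ 22 is true
  BMI ≥ 41.6: 32.2 ≥ 41.6 is false
  allergy to study drug: yes → true
Combine:
[1.2] false → false (antecedent false ⇒ implication holds) = true
[1] true AND true = true
[2.2.1] false OR false = false
[2.2] NOT false = true
[2] false OR true = true
[3.1.1] false OR true = true
[3.1] NOT true = false
[3.2] false AND true = false
[3] false → false (antecedent false ⇒ implication holds) = true
[root] true AND true AND true = true
Overall: true → enrolled

Enrolled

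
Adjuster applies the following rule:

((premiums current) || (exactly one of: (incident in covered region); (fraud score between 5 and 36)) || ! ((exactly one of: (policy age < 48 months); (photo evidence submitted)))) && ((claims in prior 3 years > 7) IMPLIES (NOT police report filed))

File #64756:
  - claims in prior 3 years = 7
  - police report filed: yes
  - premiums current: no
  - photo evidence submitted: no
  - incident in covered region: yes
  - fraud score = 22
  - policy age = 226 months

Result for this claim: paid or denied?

Paid

Atomic conditions:
  premiums current: no → false
  incident in covered region: yes → true
  fraud score between 5 and 36: 22 in [5, 36] is true
  policy age < 48 months: 226 < 48 is false
  photo evidence submitted: no → false
  claims in prior 3 years > 7: 7 > 7 is false
  NOT police report filed: yes → false
Combine:
[1.2] exactly-one(true, true) = false
[1.3.1] exactly-one(false, false) = false
[1.3] NOT false = true
[1] false OR false OR true = true
[2] false → false (antecedent false ⇒ implication holds) = true
[root] true AND true = true
Overall: true → paid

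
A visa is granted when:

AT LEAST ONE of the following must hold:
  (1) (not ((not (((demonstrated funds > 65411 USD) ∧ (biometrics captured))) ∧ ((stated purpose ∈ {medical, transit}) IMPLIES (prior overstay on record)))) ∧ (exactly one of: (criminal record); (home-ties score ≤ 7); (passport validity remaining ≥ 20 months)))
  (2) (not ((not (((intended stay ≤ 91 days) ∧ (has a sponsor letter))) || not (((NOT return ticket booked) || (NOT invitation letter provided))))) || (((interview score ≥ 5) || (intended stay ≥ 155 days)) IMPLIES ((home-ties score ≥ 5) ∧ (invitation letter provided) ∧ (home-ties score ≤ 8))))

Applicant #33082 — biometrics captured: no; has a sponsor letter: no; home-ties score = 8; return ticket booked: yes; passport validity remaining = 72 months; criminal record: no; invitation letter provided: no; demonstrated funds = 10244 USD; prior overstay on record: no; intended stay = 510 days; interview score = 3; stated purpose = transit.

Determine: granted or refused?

Granted

Atomic conditions:
  demonstrated funds > 65411 USD: 10244 > 65411 is false
  biometrics captured: no → false
  stated purpose ∈ {medical, transit}: transit is in the set → true
  prior overstay on record: no → false
  criminal record: no → false
  home-ties score ≤ 7: 8 ≤ 7 is false
  passport validity remaining ≥ 20 months: 72 ≥ 20 is true
  intended stay ≤ 91 days: 510 ≤ 91 is false
  has a sponsor letter: no → false
  NOT return ticket booked: yes → false
  NOT invitation letter provided: no → true
  interview score ≥ 5: 3 ≥ 5 is false
  intended stay ≥ 155 days: 510 ≥ 155 is true
  home-ties score ≥ 5: 8 ≥ 5 is true
  invitation letter provided: no → false
  home-ties score ≤ 8: 8 ≤ 8 is true
Combine:
[1.1.1.1.1] false AND false = false
[1.1.1.1] NOT false = true
[1.1.1.2] true → false = false
[1.1.1] true AND false = false
[1.1] NOT false = true
[1.2] exactly-one(false, false, true) = true
[1] true AND true = true
[2.1.1.1.1] false AND false = false
[2.1.1.1] NOT false = true
[2.1.1.2.1] false OR true = true
[2.1.1.2] NOT true = false
[2.1.1] true OR false = true
[2.1] NOT true = false
[2.2.1] false OR true = true
[2.2.2] true AND false AND true = false
[2.2] true → false = false
[2] false OR false = false
[root] true OR false = true
Overall: true → granted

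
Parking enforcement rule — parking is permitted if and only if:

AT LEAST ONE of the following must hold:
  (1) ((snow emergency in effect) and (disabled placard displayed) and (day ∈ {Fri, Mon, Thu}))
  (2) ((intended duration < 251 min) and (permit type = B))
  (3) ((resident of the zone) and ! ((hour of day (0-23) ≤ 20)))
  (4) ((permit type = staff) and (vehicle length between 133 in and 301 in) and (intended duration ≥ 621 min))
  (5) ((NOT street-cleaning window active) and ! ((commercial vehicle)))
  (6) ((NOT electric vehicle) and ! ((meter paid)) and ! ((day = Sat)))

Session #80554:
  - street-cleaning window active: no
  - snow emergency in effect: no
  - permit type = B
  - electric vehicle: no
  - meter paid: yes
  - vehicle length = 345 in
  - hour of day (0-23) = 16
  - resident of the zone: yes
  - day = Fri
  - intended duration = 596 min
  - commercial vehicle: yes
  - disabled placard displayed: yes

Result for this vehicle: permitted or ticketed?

Ticketed

Atomic conditions:
  snow emergency in effect: no → false
  disabled placard displayed: yes → true
  day ∈ {Fri, Mon, Thu}: Fri is in the set → true
  intended duration < 251 min: 596 < 251 is false
  permit type = B: B == B is true
  resident of the zone: yes → true
  hour of day (0-23) ≤ 20: 16 ≤ 20 is true
  permit type = staff: B == staff is false
  vehicle length between 133 in and 301 in: 345 in [133, 301] is false
  intended duration ≥ 621 min: 596 ≥ 621 is false
  NOT street-cleaning window active: no → true
  commercial vehicle: yes → true
  NOT electric vehicle: no → true
  meter paid: yes → true
  day = Sat: Fri == Sat is false
Combine:
[1] false AND true AND true = false
[2] false AND true = false
[3.2] NOT true = false
[3] true AND false = false
[4] false AND false AND false = false
[5.2] NOT true = false
[5] true AND false = false
[6.2] NOT true = false
[6.3] NOT false = true
[6] true AND false AND true = false
[root] false OR false OR false OR false OR false OR false = false
Overall: false → ticketed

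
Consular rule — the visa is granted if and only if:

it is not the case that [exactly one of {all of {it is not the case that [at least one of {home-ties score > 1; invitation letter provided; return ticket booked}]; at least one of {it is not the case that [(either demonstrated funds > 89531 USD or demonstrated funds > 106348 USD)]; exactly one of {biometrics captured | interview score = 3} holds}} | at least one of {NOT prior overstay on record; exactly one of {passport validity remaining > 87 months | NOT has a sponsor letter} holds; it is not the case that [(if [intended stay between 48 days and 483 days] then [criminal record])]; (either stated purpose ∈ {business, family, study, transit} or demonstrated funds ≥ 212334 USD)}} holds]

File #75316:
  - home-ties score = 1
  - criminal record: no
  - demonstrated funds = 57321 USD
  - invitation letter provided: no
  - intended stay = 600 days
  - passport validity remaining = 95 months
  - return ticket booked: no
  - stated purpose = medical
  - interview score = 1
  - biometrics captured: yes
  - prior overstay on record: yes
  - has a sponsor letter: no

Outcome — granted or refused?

Atomic conditions:
  home-ties score > 1: 1 > 1 is false
  invitation letter provided: no → false
  return ticket booked: no → false
  demonstrated funds > 89531 USD: 57321 > 89531 is false
  demonstrated funds > 106348 USD: 57321 > 106348 is false
  biometrics captured: yes → true
  interview score = 3: 1 == 3 is false
  NOT prior overstay on record: yes → false
  passport validity remaining > 87 months: 95 > 87 is true
  NOT has a sponsor letter: no → true
  intended stay between 48 days and 483 days: 600 in [48, 483] is false
  criminal record: no → false
  stated purpose ∈ {business, family, study, transit}: medical is not in the set → false
  demonstrated funds ≥ 212334 USD: 57321 ≥ 212334 is false
Combine:
[1.1.1.1] false OR false OR false = false
[1.1.1] NOT false = true
[1.1.2.1.1] false OR false = false
[1.1.2.1] NOT false = true
[1.1.2.2] exactly-one(true, false) = true
[1.1.2] true OR true = true
[1.1] true AND true = true
[1.2.2] exactly-one(true, true) = false
[1.2.3.1] false → false (antecedent false ⇒ implication holds) = true
[1.2.3] NOT true = false
[1.2.4] false OR false = false
[1.2] false OR false OR false OR false = false
[1] exactly-one(true, false) = true
[root] NOT true = false
Overall: false → refused

Refused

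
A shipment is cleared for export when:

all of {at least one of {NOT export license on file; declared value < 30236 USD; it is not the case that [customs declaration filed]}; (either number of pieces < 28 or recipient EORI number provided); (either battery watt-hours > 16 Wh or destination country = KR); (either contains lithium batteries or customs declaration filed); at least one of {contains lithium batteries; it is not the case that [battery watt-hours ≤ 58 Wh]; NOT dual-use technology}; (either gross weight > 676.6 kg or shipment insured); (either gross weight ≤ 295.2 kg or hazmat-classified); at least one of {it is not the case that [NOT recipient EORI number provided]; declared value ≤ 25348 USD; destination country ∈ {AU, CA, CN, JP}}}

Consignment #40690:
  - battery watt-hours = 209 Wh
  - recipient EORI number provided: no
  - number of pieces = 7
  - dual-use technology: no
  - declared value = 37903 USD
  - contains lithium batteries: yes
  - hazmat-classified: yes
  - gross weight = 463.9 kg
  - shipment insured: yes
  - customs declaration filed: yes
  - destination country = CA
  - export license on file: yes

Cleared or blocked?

Atomic conditions:
  NOT export license on file: yes → false
  declared value < 30236 USD: 37903 < 30236 is false
  customs declaration filed: yes → true
  number of pieces < 28: 7 < 28 is true
  recipient EORI number provided: no → false
  battery watt-hours > 16 Wh: 209 > 16 is true
  destination country = KR: CA == KR is false
  contains lithium batteries: yes → true
  battery watt-hours ≤ 58 Wh: 209 ≤ 58 is false
  NOT dual-use technology: no → true
  gross weight > 676.6 kg: 463.9 > 676.6 is false
  shipment insured: yes → true
  gross weight ≤ 295.2 kg: 463.9 ≤ 295.2 is false
  hazmat-classified: yes → true
  NOT recipient EORI number provided: no → true
  declared value ≤ 25348 USD: 37903 ≤ 25348 is false
  destination country ∈ {AU, CA, CN, JP}: CA is in the set → true
Combine:
[1.3] NOT true = false
[1] false OR false OR false = false
[2] true OR false = true
[3] true OR false = true
[4] true OR true = true
[5.2] NOT false = true
[5] true OR true OR true = true
[6] false OR true = true
[7] false OR true = true
[8.1] NOT true = false
[8] false OR false OR true = true
[root] false AND true AND true AND true AND true AND true AND true AND true = false
Overall: false → blocked

Blocked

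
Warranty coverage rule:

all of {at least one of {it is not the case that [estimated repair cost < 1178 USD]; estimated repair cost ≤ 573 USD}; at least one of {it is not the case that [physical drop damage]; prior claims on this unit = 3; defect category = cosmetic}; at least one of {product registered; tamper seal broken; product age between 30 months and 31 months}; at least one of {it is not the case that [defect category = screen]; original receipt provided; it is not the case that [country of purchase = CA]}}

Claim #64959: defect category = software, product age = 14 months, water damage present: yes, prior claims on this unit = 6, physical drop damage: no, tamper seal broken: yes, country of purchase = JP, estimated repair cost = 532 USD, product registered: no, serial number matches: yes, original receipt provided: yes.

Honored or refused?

Honored

Atomic conditions:
  estimated repair cost < 1178 USD: 532 < 1178 is true
  estimated repair cost ≤ 573 USD: 532 ≤ 573 is true
  physical drop damage: no → false
  prior claims on this unit = 3: 6 == 3 is false
  defect category = cosmetic: software == cosmetic is false
  product registered: no → false
  tamper seal broken: yes → true
  product age between 30 months and 31 months: 14 in [30, 31] is false
  defect category = screen: software == screen is false
  original receipt provided: yes → true
  country of purchase = CA: JP == CA is false
Combine:
[1.1] NOT true = false
[1] false OR true = true
[2.1] NOT false = true
[2] true OR false OR false = true
[3] false OR true OR false = true
[4.1] NOT false = true
[4.3] NOT false = true
[4] true OR true OR true = true
[root] true AND true AND true AND true = true
Overall: true → honored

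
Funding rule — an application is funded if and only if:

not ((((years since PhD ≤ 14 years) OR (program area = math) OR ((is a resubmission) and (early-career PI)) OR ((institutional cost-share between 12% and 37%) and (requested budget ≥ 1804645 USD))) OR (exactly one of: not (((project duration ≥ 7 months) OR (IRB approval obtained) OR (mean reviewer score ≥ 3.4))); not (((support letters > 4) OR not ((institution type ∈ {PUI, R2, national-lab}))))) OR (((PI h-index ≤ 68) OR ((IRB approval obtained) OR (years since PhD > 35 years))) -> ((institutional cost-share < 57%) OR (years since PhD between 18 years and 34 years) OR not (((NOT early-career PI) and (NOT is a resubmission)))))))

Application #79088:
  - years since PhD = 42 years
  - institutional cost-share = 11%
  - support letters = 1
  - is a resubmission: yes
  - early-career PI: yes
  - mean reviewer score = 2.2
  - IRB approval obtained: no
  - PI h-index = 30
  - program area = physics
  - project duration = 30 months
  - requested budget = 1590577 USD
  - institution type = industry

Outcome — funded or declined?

Atomic conditions:
  years since PhD ≤ 14 years: 42 ≤ 14 is false
  program area = math: physics == math is false
  is a resubmission: yes → true
  early-career PI: yes → true
  institutional cost-share between 12% and 37%: 11 in [12, 37] is false
  requested budget ≥ 1804645 USD: 1590577 ≥ 1804645 is false
  project duration ≥ 7 months: 30 ≥ 7 is true
  IRB approval obtained: no → false
  mean reviewer score ≥ 3.4: 2.2 ≥ 3.4 is false
  support letters > 4: 1 > 4 is false
  institution type ∈ {PUI, R2, national-lab}: industry is not in the set → false
  PI h-index ≤ 68: 30 ≤ 68 is true
  years since PhD > 35 years: 42 > 35 is true
  institutional cost-share < 57%: 11 < 57 is true
  years since PhD between 18 years and 34 years: 42 in [18, 34] is false
  NOT early-career PI: yes → false
  NOT is a resubmission: yes → false
Combine:
[1.1.3] true AND true = true
[1.1.4] false AND false = false
[1.1] false OR false OR true OR false = true
[1.2.1.1] true OR false OR false = true
[1.2.1] NOT true = false
[1.2.2.1.2] NOT false = true
[1.2.2.1] false OR true = true
[1.2.2] NOT true = false
[1.2] exactly-one(false, false) = false
[1.3.1.2] false OR true = true
[1.3.1] true OR true = true
[1.3.2.3.1] false AND false = false
[1.3.2.3] NOT false = true
[1.3.2] true OR false OR true = true
[1.3] true → true = true
[1] true OR false OR true = true
[root] NOT true = false
Overall: false → declined

Declined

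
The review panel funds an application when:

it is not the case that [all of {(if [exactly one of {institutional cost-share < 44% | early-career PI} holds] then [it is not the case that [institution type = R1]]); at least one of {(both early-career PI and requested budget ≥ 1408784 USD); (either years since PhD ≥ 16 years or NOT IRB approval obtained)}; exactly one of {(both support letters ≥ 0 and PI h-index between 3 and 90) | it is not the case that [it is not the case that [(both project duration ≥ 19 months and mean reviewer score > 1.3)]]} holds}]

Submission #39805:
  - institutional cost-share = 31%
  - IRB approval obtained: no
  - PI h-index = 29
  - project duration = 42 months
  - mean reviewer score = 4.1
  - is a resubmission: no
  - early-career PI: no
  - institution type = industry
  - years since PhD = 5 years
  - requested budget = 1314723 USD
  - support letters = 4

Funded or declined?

Funded

Atomic conditions:
  institutional cost-share < 44%: 31 < 44 is true
  early-career PI: no → false
  institution type = R1: industry == R1 is false
  requested budget ≥ 1408784 USD: 1314723 ≥ 1408784 is false
  years since PhD ≥ 16 years: 5 ≥ 16 is false
  NOT IRB approval obtained: no → true
  support letters ≥ 0: 4 ≥ 0 is true
  PI h-index between 3 and 90: 29 in [3, 90] is true
  project duration ≥ 19 months: 42 ≥ 19 is true
  mean reviewer score > 1.3: 4.1 > 1.3 is true
Combine:
[1.1.1] exactly-one(true, false) = true
[1.1.2] NOT false = true
[1.1] true → true = true
[1.2.1] false AND false = false
[1.2.2] false OR true = true
[1.2] false OR true = true
[1.3.1] true AND true = true
[1.3.2.1.1] true AND true = true
[1.3.2.1] NOT true = false
[1.3.2] NOT false = true
[1.3] exactly-one(true, true) = false
[1] true AND true AND false = false
[root] NOT false = true
Overall: true → funded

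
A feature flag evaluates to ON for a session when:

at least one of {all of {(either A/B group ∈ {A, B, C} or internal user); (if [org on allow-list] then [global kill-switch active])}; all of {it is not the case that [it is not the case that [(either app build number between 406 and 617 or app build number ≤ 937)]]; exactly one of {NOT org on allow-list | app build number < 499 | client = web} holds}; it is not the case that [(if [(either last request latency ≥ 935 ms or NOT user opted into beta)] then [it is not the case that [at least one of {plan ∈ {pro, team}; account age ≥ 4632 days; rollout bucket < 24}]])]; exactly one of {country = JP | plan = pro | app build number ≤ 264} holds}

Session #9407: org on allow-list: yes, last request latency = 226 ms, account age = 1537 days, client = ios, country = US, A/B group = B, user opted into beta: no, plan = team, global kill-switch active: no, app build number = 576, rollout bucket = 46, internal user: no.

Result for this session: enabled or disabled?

Atomic conditions:
  A/B group ∈ {A, B, C}: B is in the set → true
  internal user: no → false
  org on allow-list: yes → true
  global kill-switch active: no → false
  app build number between 406 and 617: 576 in [406, 617] is true
  app build number ≤ 937: 576 ≤ 937 is true
  NOT org on allow-list: yes → false
  app build number < 499: 576 < 499 is false
  client = web: ios == web is false
  last request latency ≥ 935 ms: 226 ≥ 935 is false
  NOT user opted into beta: no → true
  plan ∈ {pro, team}: team is in the set → true
  account age ≥ 4632 days: 1537 ≥ 4632 is false
  rollout bucket < 24: 46 < 24 is false
  country = JP: US == JP is false
  plan = pro: team == pro is false
  app build number ≤ 264: 576 ≤ 264 is false
Combine:
[1.1] true OR false = true
[1.2] true → false = false
[1] true AND false = false
[2.1.1.1] true OR true = true
[2.1.1] NOT true = false
[2.1] NOT false = true
[2.2] exactly-one(false, false, false) = false
[2] true AND false = false
[3.1.1] false OR true = true
[3.1.2.1] true OR false OR false = true
[3.1.2] NOT true = false
[3.1] true → false = false
[3] NOT false = true
[4] exactly-one(false, false, false) = false
[root] false OR false OR true OR false = true
Overall: true → enabled

Enabled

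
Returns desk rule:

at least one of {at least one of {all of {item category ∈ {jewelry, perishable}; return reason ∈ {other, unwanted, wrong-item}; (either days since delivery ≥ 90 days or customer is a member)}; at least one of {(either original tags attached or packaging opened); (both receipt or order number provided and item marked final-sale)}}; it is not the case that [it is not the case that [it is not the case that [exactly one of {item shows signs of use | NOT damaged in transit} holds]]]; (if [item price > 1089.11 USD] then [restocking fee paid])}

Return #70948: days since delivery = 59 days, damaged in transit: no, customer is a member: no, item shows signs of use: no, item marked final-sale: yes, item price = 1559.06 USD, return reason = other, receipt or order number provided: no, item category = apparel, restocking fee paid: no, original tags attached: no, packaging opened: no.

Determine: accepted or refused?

Atomic conditions:
  item category ∈ {jewelry, perishable}: apparel is not in the set → false
  return reason ∈ {other, unwanted, wrong-item}: other is in the set → true
  days since delivery ≥ 90 days: 59 ≥ 90 is false
  customer is a member: no → false
  original tags attached: no → false
  packaging opened: no → false
  receipt or order number provided: no → false
  item marked final-sale: yes → true
  item shows signs of use: no → false
  NOT damaged in transit: no → true
  item price > 1089.11 USD: 1559.06 > 1089.11 is true
  restocking fee paid: no → false
Combine:
[1.1.3] false OR false = false
[1.1] false AND true AND false = false
[1.2.1] false OR false = false
[1.2.2] false AND true = false
[1.2] false OR false = false
[1] false OR false = false
[2.1.1.1] exactly-one(false, true) = true
[2.1.1] NOT true = false
[2.1] NOT false = true
[2] NOT true = false
[3] true → false = false
[root] false OR false OR false = false
Overall: false → refused

Refused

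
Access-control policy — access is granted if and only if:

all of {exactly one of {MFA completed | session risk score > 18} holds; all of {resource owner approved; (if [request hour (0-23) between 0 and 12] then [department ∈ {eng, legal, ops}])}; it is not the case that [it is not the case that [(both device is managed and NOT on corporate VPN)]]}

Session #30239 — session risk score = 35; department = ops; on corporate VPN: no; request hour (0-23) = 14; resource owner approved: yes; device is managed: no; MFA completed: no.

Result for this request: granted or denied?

Denied

Atomic conditions:
  MFA completed: no → false
  session risk score > 18: 35 > 18 is true
  resource owner approved: yes → true
  request hour (0-23) between 0 and 12: 14 in [0, 12] is false
  department ∈ {eng, legal, ops}: ops is in the set → true
  device is managed: no → false
  NOT on corporate VPN: no → true
Combine:
[1] exactly-one(false, true) = true
[2.2] false → true (antecedent false ⇒ implication holds) = true
[2] true AND true = true
[3.1.1] false AND true = false
[3.1] NOT false = true
[3] NOT true = false
[root] true AND true AND false = false
Overall: false → denied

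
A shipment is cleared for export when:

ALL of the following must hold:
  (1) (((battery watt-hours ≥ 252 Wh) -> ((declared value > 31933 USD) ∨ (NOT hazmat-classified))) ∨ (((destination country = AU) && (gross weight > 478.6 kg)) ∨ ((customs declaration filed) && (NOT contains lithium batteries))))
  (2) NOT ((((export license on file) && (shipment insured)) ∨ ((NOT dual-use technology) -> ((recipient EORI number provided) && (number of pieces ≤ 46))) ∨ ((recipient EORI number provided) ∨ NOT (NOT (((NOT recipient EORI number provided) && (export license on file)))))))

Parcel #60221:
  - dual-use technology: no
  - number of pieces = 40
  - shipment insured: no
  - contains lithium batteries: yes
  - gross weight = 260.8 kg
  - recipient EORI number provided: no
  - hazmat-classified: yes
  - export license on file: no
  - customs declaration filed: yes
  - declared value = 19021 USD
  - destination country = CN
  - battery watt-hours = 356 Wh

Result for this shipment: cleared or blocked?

Atomic conditions:
  battery watt-hours ≥ 252 Wh: 356 ≥ 252 is true
  declared value > 31933 USD: 19021 > 31933 is false
  NOT hazmat-classified: yes → false
  destination country = AU: CN == AU is false
  gross weight > 478.6 kg: 260.8 > 478.6 is false
  customs declaration filed: yes → true
  NOT contains lithium batteries: yes → false
  export license on file: no → false
  shipment insured: no → false
  NOT dual-use technology: no → true
  recipient EORI number provided: no → false
  number of pieces ≤ 46: 40 ≤ 46 is true
  NOT recipient EORI number provided: no → true
Combine:
[1.1.2] false OR false = false
[1.1] true → false = false
[1.2.1] false AND false = false
[1.2.2] true AND false = false
[1.2] false OR false = false
[1] false OR false = false
[2.1.1] false AND false = false
[2.1.2.2] false AND true = false
[2.1.2] true → false = false
[2.1.3.2.1.1] true AND false = false
[2.1.3.2.1] NOT false = true
[2.1.3.2] NOT true = false
[2.1.3] false OR false = false
[2.1] false OR false OR false = false
[2] NOT false = true
[root] false AND true = false
Overall: false → blocked

Blocked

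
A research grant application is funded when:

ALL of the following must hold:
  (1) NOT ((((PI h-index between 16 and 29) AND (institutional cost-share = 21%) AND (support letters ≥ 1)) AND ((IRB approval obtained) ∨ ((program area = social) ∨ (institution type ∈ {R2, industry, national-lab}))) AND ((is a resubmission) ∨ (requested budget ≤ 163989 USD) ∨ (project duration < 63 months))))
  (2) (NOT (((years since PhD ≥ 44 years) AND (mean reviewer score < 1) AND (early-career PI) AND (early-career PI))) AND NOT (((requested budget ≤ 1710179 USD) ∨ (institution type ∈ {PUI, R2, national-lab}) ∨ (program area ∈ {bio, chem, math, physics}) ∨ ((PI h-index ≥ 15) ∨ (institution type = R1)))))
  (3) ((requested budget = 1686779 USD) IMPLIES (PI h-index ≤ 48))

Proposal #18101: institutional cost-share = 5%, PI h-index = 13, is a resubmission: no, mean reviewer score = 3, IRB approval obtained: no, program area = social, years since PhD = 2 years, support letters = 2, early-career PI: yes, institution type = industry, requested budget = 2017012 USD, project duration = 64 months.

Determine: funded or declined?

Funded

Atomic conditions:
  PI h-index between 16 and 29: 13 in [16, 29] is false
  institutional cost-share = 21%: 5 == 21 is false
  support letters ≥ 1: 2 ≥ 1 is true
  IRB approval obtained: no → false
  program area = social: social == social is true
  institution type ∈ {R2, industry, national-lab}: industry is in the set → true
  is a resubmission: no → false
  requested budget ≤ 163989 USD: 2017012 ≤ 163989 is false
  project duration < 63 months: 64 < 63 is false
  years since PhD ≥ 44 years: 2 ≥ 44 is false
  mean reviewer score < 1: 3 < 1 is false
  early-career PI: yes → true
  requested budget ≤ 1710179 USD: 2017012 ≤ 1710179 is false
  institution type ∈ {PUI, R2, national-lab}: industry is not in the set → false
  program area ∈ {bio, chem, math, physics}: social is not in the set → false
  PI h-index ≥ 15: 13 ≥ 15 is false
  institution type = R1: industry == R1 is false
  requested budget = 1686779 USD: 2017012 == 1686779 is false
  PI h-index ≤ 48: 13 ≤ 48 is true
Combine:
[1.1.1] false AND false AND true = false
[1.1.2.2] true OR true = true
[1.1.2] false OR true = true
[1.1.3] false OR false OR false = false
[1.1] false AND true AND false = false
[1] NOT false = true
[2.1.1] false AND false AND true AND true = false
[2.1] NOT false = true
[2.2.1.4] false OR false = false
[2.2.1] false OR false OR false OR false = false
[2.2] NOT false = true
[2] true AND true = true
[3] false → true (antecedent false ⇒ implication holds) = true
[root] true AND true AND true = true
Overall: true → funded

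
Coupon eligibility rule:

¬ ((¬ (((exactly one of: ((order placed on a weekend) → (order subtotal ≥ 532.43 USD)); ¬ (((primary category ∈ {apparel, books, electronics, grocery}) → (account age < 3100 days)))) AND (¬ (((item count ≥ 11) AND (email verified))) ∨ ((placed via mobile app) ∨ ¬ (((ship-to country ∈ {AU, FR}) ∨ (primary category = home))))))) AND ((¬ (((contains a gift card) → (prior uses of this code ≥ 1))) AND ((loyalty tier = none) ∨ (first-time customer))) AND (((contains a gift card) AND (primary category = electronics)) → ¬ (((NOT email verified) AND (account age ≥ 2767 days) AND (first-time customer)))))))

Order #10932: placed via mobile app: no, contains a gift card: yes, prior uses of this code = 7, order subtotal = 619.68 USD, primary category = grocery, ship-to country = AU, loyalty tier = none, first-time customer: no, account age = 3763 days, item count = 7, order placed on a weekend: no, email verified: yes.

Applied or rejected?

Applied

Atomic conditions:
  order placed on a weekend: no → false
  order subtotal ≥ 532.43 USD: 619.68 ≥ 532.43 is true
  primary category ∈ {apparel, books, electronics, grocery}: grocery is in the set → true
  account age < 3100 days: 3763 < 3100 is false
  item count ≥ 11: 7 ≥ 11 is false
  email verified: yes → true
  placed via mobile app: no → false
  ship-to country ∈ {AU, FR}: AU is in the set → true
  primary category = home: grocery == home is false
  contains a gift card: yes → true
  prior uses of this code ≥ 1: 7 ≥ 1 is true
  loyalty tier = none: none == none is true
  first-time customer: no → false
  primary category = electronics: grocery == electronics is false
  NOT email verified: yes → false
  account age ≥ 2767 days: 3763 ≥ 2767 is true
Combine:
[1.1.1.1.1] false → true (antecedent false ⇒ implication holds) = true
[1.1.1.1.2.1] true → false = false
[1.1.1.1.2] NOT false = true
[1.1.1.1] exactly-one(true, true) = false
[1.1.1.2.1.1] false AND true = false
[1.1.1.2.1] NOT false = true
[1.1.1.2.2.2.1] true OR false = true
[1.1.1.2.2.2] NOT true = false
[1.1.1.2.2] false OR false = false
[1.1.1.2] true OR false = true
[1.1.1] false AND true = false
[1.1] NOT false = true
[1.2.1.1.1] true → true = true
[1.2.1.1] NOT true = false
[1.2.1.2] true OR false = true
[1.2.1] false AND true = false
[1.2.2.1] true AND false = false
[1.2.2.2.1] false AND true AND false = false
[1.2.2.2] NOT false = true
[1.2.2] false → true (antecedent false ⇒ implication holds) = true
[1.2] false AND true = false
[1] true AND false = false
[root] NOT false = true
Overall: true → applied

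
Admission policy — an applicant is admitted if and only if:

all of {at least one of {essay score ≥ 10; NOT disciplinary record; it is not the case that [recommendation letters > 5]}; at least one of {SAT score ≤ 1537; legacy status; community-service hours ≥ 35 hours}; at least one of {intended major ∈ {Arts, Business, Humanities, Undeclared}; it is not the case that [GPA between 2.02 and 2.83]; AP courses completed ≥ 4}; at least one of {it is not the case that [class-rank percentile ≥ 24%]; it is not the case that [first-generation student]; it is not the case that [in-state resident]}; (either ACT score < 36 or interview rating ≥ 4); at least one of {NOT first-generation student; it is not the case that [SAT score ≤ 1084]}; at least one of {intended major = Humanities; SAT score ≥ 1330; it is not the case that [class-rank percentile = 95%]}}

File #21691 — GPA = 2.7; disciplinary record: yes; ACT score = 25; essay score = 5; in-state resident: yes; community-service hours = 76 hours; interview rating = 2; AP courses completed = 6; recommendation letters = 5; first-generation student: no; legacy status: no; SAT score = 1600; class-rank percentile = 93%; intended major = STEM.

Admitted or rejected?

Admitted

Atomic conditions:
  essay score ≥ 10: 5 ≥ 10 is false
  NOT disciplinary record: yes → false
  recommendation letters > 5: 5 > 5 is false
  SAT score ≤ 1537: 1600 ≤ 1537 is false
  legacy status: no → false
  community-service hours ≥ 35 hours: 76 ≥ 35 is true
  intended major ∈ {Arts, Business, Humanities, Undeclared}: STEM is not in the set → false
  GPA between 2.02 and 2.83: 2.7 in [2.02, 2.83] is true
  AP courses completed ≥ 4: 6 ≥ 4 is true
  class-rank percentile ≥ 24%: 93 ≥ 24 is true
  first-generation student: no → false
  in-state resident: yes → true
  ACT score < 36: 25 < 36 is true
  interview rating ≥ 4: 2 ≥ 4 is false
  NOT first-generation student: no → true
  SAT score ≤ 1084: 1600 ≤ 1084 is false
  intended major = Humanities: STEM == Humanities is false
  SAT score ≥ 1330: 1600 ≥ 1330 is true
  class-rank percentile = 95%: 93 == 95 is false
Combine:
[1.3] NOT false = true
[1] false OR false OR true = true
[2] false OR false OR true = true
[3.2] NOT true = false
[3] false OR false OR true = true
[4.1] NOT true = false
[4.2] NOT false = true
[4.3] NOT true = false
[4] false OR true OR false = true
[5] true OR false = true
[6.2] NOT false = true
[6] true OR true = true
[7.3] NOT false = true
[7] false OR true OR true = true
[root] true AND true AND true AND true AND true AND true AND true = true
Overall: true → admitted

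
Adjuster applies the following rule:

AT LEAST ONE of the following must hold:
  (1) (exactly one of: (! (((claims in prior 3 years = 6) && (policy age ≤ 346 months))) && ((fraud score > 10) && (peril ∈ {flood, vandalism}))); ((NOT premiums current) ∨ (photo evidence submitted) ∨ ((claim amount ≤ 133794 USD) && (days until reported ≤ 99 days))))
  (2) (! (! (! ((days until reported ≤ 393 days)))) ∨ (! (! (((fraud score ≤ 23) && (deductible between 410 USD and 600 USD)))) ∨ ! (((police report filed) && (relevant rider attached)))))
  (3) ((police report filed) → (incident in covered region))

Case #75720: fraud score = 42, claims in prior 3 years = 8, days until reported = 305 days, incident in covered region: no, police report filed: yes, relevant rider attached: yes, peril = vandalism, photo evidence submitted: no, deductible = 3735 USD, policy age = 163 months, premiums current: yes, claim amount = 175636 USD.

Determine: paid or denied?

Paid

Atomic conditions:
  claims in prior 3 years = 6: 8 == 6 is false
  policy age ≤ 346 months: 163 ≤ 346 is true
  fraud score > 10: 42 > 10 is true
  peril ∈ {flood, vandalism}: vandalism is in the set → true
  NOT premiums current: yes → false
  photo evidence submitted: no → false
  claim amount ≤ 133794 USD: 175636 ≤ 133794 is false
  days until reported ≤ 99 days: 305 ≤ 99 is false
  days until reported ≤ 393 days: 305 ≤ 393 is true
  fraud score ≤ 23: 42 ≤ 23 is false
  deductible between 410 USD and 600 USD: 3735 in [410, 600] is false
  police report filed: yes → true
  relevant rider attached: yes → true
  incident in covered region: no → false
Combine:
[1.1.1.1] false AND true = false
[1.1.1] NOT false = true
[1.1.2] true AND true = true
[1.1] true AND true = true
[1.2.3] false AND false = false
[1.2] false OR false OR false = false
[1] exactly-one(true, false) = true
[2.1.1.1] NOT true = false
[2.1.1] NOT false = true
[2.1] NOT true = false
[2.2.1.1.1] false AND false = false
[2.2.1.1] NOT false = true
[2.2.1] NOT true = false
[2.2.2.1] true AND true = true
[2.2.2] NOT true = false
[2.2] false OR false = false
[2] false OR false = false
[3] true → false = false
[root] true OR false OR false = true
Overall: true → paid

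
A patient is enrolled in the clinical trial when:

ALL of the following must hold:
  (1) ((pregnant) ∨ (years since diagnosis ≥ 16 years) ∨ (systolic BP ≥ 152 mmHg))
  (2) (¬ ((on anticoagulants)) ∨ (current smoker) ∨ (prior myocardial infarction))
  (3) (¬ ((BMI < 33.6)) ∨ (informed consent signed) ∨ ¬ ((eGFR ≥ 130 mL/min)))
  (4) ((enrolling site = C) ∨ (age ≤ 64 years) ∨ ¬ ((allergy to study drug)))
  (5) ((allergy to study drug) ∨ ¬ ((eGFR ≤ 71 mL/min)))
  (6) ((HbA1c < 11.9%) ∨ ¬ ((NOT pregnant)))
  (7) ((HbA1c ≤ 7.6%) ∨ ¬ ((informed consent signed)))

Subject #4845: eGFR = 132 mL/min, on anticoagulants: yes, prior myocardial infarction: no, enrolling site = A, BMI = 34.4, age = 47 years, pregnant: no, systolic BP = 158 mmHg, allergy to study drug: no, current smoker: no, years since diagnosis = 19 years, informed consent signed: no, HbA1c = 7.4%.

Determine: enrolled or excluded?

Excluded

Atomic conditions:
  pregnant: no → false
  years since diagnosis ≥ 16 years: 19 ≥ 16 is true
  systolic BP ≥ 152 mmHg: 158 ≥ 152 is true
  on anticoagulants: yes → true
  current smoker: no → false
  prior myocardial infarction: no → false
  BMI < 33.6: 34.4 < 33.6 is false
  informed consent signed: no → false
  eGFR ≥ 130 mL/min: 132 ≥ 130 is true
  enrolling site = C: A == C is false
  age ≤ 64 years: 47 ≤ 64 is true
  allergy to study drug: no → false
  eGFR ≤ 71 mL/min: 132 ≤ 71 is false
  HbA1c < 11.9%: 7.4 < 11.9 is true
  NOT pregnant: no → true
  HbA1c ≤ 7.6%: 7.4 ≤ 7.6 is true
Combine:
[1] false OR true OR true = true
[2.1] NOT true = false
[2] false OR false OR false = false
[3.1] NOT false = true
[3.3] NOT true = false
[3] true OR false OR false = true
[4.3] NOT false = true
[4] false OR true OR true = true
[5.2] NOT false = true
[5] false OR true = true
[6.2] NOT true = false
[6] true OR false = true
[7.2] NOT false = true
[7] true OR true = true
[root] true AND false AND true AND true AND true AND true AND true = false
Overall: false → excluded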